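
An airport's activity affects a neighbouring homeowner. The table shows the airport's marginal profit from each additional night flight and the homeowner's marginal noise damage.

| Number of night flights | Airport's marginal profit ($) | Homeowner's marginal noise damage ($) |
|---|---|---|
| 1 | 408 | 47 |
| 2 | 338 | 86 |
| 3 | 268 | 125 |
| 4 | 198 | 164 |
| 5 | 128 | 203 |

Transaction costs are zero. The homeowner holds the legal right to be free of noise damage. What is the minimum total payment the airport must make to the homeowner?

$422

Efficient level: marginal profit ≥ marginal noise damage through level 4, so k* = 4.
With the homeowner holding the right, the airport must at least compensate total damage at k*: 47 + 86 + 125 + 164 = 422.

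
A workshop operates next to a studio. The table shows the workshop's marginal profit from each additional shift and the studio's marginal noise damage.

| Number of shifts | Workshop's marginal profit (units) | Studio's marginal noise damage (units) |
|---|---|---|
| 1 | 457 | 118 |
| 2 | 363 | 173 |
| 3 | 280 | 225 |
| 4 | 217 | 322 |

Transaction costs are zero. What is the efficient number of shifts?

Bargaining reaches the level where marginal profit last exceeds marginal noise damage.
That holds through level 3 (280 ≥ 225) but not at 4 (217 < 322).

3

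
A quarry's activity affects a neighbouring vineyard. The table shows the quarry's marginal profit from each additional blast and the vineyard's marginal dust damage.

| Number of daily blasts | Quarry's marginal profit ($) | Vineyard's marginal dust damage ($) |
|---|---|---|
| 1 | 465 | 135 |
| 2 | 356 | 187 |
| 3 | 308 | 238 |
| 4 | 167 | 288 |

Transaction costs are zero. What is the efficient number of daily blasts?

3

Bargaining reaches the level where marginal profit last exceeds marginal dust damage.
That holds through level 3 (308 ≥ 238) but not at 4 (167 < 288).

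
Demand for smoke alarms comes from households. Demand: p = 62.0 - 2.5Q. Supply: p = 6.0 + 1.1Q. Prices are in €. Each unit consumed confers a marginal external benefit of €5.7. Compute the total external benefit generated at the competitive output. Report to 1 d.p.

€88.7

Market equilibrium (private): 6.0 + 1.1Q = 62.0 - 2.5Q → Q_m = 15.5556.
Total external benefit = MEB × Q_m = 5.7 × 15.5556 = 88.6669.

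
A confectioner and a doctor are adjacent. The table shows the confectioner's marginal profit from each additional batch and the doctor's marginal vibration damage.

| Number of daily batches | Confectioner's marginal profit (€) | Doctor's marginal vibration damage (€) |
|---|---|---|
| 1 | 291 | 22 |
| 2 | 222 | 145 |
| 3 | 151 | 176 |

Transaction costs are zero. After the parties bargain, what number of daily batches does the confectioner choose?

2

Bargaining reaches the level where marginal profit last exceeds marginal vibration damage.
That holds through level 2 (222 ≥ 145) but not at 3 (151 < 176).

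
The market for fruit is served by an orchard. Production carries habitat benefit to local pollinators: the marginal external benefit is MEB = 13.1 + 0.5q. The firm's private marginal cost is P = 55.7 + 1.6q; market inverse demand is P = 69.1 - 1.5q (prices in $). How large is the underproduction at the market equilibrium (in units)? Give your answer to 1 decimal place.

5.9 units

Market equilibrium (private): 55.7 + 1.6q = 69.1 - 1.5q → q_m = 4.3226.
Social marginal cost = private MC − MEB = 42.6 + 1.1q.
Set SMC = demand: 42.6 + 1.1q = 69.1 - 1.5q → q* = 10.1923.
Gap = |4.3226 − 10.1923| = 5.8697.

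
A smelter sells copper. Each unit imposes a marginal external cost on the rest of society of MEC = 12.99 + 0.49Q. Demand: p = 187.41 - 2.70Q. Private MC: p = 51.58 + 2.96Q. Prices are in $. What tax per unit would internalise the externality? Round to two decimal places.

Social marginal cost = private MC + MEC = 64.57 + 3.45Q.
Set SMC = demand: 64.57 + 3.45Q = 187.41 - 2.70Q → Q* = 19.9740.
The Pigouvian tax equals MEC at Q*: 12.99 + 0.49×19.9740 = 22.7773.

tax = $22.78 per unit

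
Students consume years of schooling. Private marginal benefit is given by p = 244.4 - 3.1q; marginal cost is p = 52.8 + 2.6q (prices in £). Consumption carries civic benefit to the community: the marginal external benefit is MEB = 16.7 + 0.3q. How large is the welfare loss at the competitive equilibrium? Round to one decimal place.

Market equilibrium (private): 52.8 + 2.6q = 244.4 - 3.1q → q_m = 33.6140.
Social marginal benefit = demand + MEB = 261.1 - 2.8q.
Set SMB = MC: 261.1 - 2.8q = 52.8 + 2.6q → q* = 38.5741.
Between q* and q_m the wedge SMB − MC runs linearly from 0 to MEB(q_m), so the loss is a triangle.
DWL = ½ × 4.9601 × 26.7842 = 66.4262.

DWL = £66.4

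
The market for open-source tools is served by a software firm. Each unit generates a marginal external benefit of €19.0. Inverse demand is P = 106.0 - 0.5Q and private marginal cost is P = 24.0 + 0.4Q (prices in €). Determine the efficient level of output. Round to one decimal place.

Social marginal cost = private MC − MEB = 5.0 + 0.4Q.
Set SMC = demand: 5.0 + 0.4Q = 106.0 - 0.5Q → Q* = 112.2222.

Q* = 112.2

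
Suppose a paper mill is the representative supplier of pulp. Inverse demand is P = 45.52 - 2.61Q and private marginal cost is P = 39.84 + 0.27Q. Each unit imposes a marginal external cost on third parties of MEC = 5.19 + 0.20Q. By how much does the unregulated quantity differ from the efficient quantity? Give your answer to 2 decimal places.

1.81 units

Market equilibrium (private): 39.84 + 0.27Q = 45.52 - 2.61Q → Q_m = 1.9722.
Social marginal cost = private MC + MEC = 45.03 + 0.47Q.
Set SMC = demand: 45.03 + 0.47Q = 45.52 - 2.61Q → Q* = 0.1591.
Gap = |1.9722 − 0.1591| = 1.8131.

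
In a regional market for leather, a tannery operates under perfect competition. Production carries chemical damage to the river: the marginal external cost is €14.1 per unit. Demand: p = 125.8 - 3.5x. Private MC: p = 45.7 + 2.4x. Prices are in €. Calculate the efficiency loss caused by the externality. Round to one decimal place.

DWL = €16.8

Market equilibrium (private): 45.7 + 2.4x = 125.8 - 3.5x → x_m = 13.5763.
Social marginal cost = private MC + MEC = 59.8 + 2.4x.
Set SMC = demand: 59.8 + 2.4x = 125.8 - 3.5x → x* = 11.1864.
The welfare-loss triangle has base |x_m − x*| and height MEC(x_m) (the vertical gap between SMC and demand is zero at x* and MEC at x_m).
DWL = ½ × 2.3899 × 14.1000 = 16.8488.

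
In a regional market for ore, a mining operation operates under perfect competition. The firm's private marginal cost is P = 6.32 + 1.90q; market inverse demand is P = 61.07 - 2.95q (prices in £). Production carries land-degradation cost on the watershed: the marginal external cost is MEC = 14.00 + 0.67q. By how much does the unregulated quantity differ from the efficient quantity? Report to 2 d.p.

3.91 units

Market equilibrium (private): 6.32 + 1.90q = 61.07 - 2.95q → q_m = 11.2887.
Social marginal cost = private MC + MEC = 20.32 + 2.57q.
Set SMC = demand: 20.32 + 2.57q = 61.07 - 2.95q → q* = 7.3822.
Gap = |11.2887 − 7.3822| = 3.9065.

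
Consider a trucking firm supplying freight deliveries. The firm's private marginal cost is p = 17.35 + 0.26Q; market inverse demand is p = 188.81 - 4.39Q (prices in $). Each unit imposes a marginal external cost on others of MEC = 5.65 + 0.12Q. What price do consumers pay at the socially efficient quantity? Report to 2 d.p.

P = $36.21

Social marginal cost = private MC + MEC = 23.00 + 0.38Q.
Set SMC = demand: 23.00 + 0.38Q = 188.81 - 4.39Q → Q* = 34.7610.
Consumer price on the demand curve at Q*: 188.81 − 4.39×34.7610 = 36.2092.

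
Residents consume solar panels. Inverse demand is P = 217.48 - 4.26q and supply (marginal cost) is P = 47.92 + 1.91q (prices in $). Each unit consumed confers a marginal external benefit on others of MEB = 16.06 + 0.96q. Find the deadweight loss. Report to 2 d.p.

DWL = $172.87

Market equilibrium (private): 47.92 + 1.91q = 217.48 - 4.26q → q_m = 27.4814.
Social marginal benefit = demand + MEB = 233.54 - 3.30q.
Set SMB = MC: 233.54 - 3.30q = 47.92 + 1.91q → q* = 35.6276.
Between q* and q_m the wedge SMB − MC runs linearly from 0 to MEB(q_m), so the loss is a triangle.
DWL = ½ × 8.1462 × 42.4421 = 172.8709.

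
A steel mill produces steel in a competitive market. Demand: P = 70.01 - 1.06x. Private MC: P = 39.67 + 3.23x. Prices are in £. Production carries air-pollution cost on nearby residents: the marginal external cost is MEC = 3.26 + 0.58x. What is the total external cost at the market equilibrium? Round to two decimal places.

£37.56

Market equilibrium (private): 39.67 + 3.23x = 70.01 - 1.06x → x_m = 7.0723.
Total external cost = ∫₀^{x_m} (3.26 + 0.58x) dx = 3.26×7.0723 + ½×0.58×7.0723² = 37.5608.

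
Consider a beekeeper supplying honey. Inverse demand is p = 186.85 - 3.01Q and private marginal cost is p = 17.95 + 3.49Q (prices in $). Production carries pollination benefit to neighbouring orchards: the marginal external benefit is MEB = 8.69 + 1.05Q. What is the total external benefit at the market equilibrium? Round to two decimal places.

Market equilibrium (private): 17.95 + 3.49Q = 186.85 - 3.01Q → Q_m = 25.9846.
Total external benefit = ∫₀^{Q_m} (8.69 + 1.05Q) dQ = 8.69×25.9846 + ½×1.05×25.9846² = 580.2859.

$580.29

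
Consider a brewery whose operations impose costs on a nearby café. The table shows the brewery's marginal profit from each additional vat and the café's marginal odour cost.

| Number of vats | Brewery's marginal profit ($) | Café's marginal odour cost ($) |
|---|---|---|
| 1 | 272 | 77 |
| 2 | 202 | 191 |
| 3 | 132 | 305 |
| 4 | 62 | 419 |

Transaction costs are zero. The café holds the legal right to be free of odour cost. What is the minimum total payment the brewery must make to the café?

$268

Efficient level: marginal profit ≥ marginal odour cost through level 2, so k* = 2.
With the café holding the right, the brewery must at least compensate total damage at k*: 77 + 191 = 268.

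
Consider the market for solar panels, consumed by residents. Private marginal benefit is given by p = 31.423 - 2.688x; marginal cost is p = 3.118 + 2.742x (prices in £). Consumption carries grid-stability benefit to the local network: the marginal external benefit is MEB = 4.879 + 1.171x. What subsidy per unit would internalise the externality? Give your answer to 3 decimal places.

subsidy = £14.003 per unit

Social marginal benefit = demand + MEB = 36.302 - 1.517x.
Set SMB = MC: 36.302 - 1.517x = 3.118 + 2.742x → x* = 7.7915.
The Pigouvian subsidy equals MEB at x*: 4.879 + 1.171×7.7915 = 14.0028.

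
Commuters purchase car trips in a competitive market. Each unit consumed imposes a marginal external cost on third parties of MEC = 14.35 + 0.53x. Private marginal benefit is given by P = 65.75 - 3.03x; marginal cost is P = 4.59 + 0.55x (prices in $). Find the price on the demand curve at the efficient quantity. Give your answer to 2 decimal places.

P = $31.24

Social marginal benefit = demand − MEC = 51.40 - 3.56x.
Set SMB = MC: 51.40 - 3.56x = 4.59 + 0.55x → x* = 11.3893.
Consumer price on the demand curve at x*: 65.75 − 3.03×11.3893 = 31.2404.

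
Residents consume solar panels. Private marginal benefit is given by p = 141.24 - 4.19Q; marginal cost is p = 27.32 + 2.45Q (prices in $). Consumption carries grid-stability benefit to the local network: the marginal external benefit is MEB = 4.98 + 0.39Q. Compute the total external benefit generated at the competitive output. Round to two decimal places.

Market equilibrium (private): 27.32 + 2.45Q = 141.24 - 4.19Q → Q_m = 17.1566.
Total external benefit = ∫₀^{Q_m} (4.98 + 0.39Q) dQ = 4.98×17.1566 + ½×0.39×17.1566² = 142.8379.

$142.84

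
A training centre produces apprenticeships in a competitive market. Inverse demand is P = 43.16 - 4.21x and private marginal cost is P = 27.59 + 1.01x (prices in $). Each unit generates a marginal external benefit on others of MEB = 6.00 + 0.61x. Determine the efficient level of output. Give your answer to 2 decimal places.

Social marginal cost = private MC − MEB = 21.59 + 0.40x.
Set SMC = demand: 21.59 + 0.40x = 43.16 - 4.21x → x* = 4.6790.

x* = 4.68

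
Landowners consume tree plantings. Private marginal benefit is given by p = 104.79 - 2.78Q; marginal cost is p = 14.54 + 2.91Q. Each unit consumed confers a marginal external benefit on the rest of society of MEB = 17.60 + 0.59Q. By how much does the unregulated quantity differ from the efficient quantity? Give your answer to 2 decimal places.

Market equilibrium (private): 14.54 + 2.91Q = 104.79 - 2.78Q → Q_m = 15.8612.
Social marginal benefit = demand + MEB = 122.39 - 2.19Q.
Set SMB = MC: 122.39 - 2.19Q = 14.54 + 2.91Q → Q* = 21.1471.
Gap = |15.8612 − 21.1471| = 5.2859.

5.29 units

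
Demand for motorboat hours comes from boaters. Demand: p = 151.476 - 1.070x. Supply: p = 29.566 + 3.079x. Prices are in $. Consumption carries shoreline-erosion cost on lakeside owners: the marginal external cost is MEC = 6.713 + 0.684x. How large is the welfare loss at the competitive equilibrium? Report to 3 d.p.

DWL = $74.367

Market equilibrium (private): 29.566 + 3.079x = 151.476 - 1.070x → x_m = 29.3830.
Social marginal benefit = demand − MEC = 144.763 - 1.754x.
Set SMB = MC: 144.763 - 1.754x = 29.566 + 3.079x → x* = 23.8355.
Between x* and x_m the wedge MC − SMB runs linearly from 0 to MEC(x_m), so the loss is a triangle.
DWL = ½ × 5.5475 × 26.8110 = 74.3670.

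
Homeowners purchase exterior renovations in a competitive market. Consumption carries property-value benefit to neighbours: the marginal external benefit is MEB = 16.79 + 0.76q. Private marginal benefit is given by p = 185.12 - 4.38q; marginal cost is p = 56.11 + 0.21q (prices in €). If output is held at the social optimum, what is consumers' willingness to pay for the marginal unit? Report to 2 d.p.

P = €18.38

Social marginal benefit = demand + MEB = 201.91 - 3.62q.
Set SMB = MC: 201.91 - 3.62q = 56.11 + 0.21q → q* = 38.0679.
Consumer price on the demand curve at q*: 185.12 − 4.38×38.0679 = 18.3826.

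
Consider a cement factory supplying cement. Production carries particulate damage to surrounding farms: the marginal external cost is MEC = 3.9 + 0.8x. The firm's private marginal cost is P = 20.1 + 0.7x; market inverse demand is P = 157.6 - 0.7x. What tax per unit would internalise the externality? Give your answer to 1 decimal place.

tax = 52.5 per unit

Social marginal cost = private MC + MEC = 24.0 + 1.5x.
Set SMC = demand: 24.0 + 1.5x = 157.6 - 0.7x → x* = 60.7273.
The Pigouvian tax equals MEC at x*: 3.9 + 0.8×60.7273 = 52.4818.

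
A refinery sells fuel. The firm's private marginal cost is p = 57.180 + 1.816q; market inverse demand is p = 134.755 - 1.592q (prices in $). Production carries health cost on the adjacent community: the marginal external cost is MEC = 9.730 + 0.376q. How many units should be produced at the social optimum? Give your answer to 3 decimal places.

q* = 17.929

Social marginal cost = private MC + MEC = 66.910 + 2.192q.
Set SMC = demand: 66.910 + 2.192q = 134.755 - 1.592q → q* = 17.9294.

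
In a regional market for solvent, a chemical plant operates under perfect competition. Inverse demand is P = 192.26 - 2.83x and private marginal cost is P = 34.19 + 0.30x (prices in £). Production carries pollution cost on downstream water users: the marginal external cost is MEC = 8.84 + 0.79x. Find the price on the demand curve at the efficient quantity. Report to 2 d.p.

P = £84.53

Social marginal cost = private MC + MEC = 43.03 + 1.09x.
Set SMC = demand: 43.03 + 1.09x = 192.26 - 2.83x → x* = 38.0689.
Consumer price on the demand curve at x*: 192.26 − 2.83×38.0689 = 84.5250.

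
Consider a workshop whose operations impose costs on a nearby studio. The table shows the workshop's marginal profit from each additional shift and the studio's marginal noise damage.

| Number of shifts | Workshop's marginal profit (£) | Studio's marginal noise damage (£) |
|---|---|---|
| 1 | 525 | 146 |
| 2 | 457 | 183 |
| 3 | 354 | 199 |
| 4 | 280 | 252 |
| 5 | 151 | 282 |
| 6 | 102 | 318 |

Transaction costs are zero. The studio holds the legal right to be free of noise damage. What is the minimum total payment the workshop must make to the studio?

£780

Efficient level: marginal profit ≥ marginal noise damage through level 4, so k* = 4.
With the studio holding the right, the workshop must at least compensate total damage at k*: 146 + 183 + 199 + 252 = 780.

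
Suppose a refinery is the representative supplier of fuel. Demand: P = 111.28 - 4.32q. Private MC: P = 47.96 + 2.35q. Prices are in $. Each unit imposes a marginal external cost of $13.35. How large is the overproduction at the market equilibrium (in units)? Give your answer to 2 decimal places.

Market equilibrium (private): 47.96 + 2.35q = 111.28 - 4.32q → q_m = 9.4933.
Social marginal cost = private MC + MEC = 61.31 + 2.35q.
Set SMC = demand: 61.31 + 2.35q = 111.28 - 4.32q → q* = 7.4918.
Gap = |9.4933 − 7.4918| = 2.0015.

2.00 units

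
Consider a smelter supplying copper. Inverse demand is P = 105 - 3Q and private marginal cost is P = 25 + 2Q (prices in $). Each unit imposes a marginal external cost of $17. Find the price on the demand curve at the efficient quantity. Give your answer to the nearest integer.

Social marginal cost = private MC + MEC = 42 + 2Q.
Set SMC = demand: 42 + 2Q = 105 - 3Q → Q* = 12.6000.
Consumer price on the demand curve at Q*: 105 − 3×12.6000 = 67.2000.

P = $67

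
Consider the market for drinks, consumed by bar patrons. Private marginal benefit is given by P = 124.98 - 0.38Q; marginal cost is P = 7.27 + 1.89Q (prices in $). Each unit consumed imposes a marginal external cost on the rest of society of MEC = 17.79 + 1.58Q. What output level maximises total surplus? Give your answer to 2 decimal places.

Q* = 25.95

Social marginal benefit = demand − MEC = 107.19 - 1.96Q.
Set SMB = MC: 107.19 - 1.96Q = 7.27 + 1.89Q → Q* = 25.9532.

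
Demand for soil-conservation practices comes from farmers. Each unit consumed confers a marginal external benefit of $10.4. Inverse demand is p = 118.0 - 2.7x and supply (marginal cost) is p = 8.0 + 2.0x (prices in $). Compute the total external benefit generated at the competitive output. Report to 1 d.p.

$243.4

Market equilibrium (private): 8.0 + 2.0x = 118.0 - 2.7x → x_m = 23.4043.
Total external benefit = MEB × x_m = 10.4 × 23.4043 = 243.4047.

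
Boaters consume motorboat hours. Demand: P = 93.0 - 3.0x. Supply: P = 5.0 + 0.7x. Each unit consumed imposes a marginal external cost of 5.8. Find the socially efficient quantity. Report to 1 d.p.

x* = 22.2

Social marginal benefit = demand − MEC = 87.2 - 3.0x.
Set SMB = MC: 87.2 - 3.0x = 5.0 + 0.7x → x* = 22.2162.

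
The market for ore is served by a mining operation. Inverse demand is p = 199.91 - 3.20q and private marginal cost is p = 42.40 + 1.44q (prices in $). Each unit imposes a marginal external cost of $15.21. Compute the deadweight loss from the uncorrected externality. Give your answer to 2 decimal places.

DWL = $24.93

Market equilibrium (private): 42.40 + 1.44q = 199.91 - 3.20q → q_m = 33.9461.
Social marginal cost = private MC + MEC = 57.61 + 1.44q.
Set SMC = demand: 57.61 + 1.44q = 199.91 - 3.20q → q* = 30.6681.
The loss is the area between SMC and demand from q* to q_m; with linear curves that's a triangle of height MEC(q_m).
DWL = ½ × 3.2780 × 15.2100 = 24.9292.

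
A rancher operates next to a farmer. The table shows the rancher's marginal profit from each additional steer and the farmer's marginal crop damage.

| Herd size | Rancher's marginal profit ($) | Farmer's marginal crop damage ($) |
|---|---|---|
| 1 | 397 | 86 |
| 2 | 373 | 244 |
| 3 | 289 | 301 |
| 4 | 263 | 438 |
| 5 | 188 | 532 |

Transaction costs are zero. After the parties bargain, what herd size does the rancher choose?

Bargaining reaches the level where marginal profit last exceeds marginal crop damage.
That holds through level 2 (373 ≥ 244) but not at 3 (289 < 301).

2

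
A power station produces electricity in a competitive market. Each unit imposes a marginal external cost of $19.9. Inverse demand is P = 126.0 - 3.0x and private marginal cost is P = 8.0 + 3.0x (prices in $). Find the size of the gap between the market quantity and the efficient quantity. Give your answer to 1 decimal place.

3.3 units

Market equilibrium (private): 8.0 + 3.0x = 126.0 - 3.0x → x_m = 19.6667.
Social marginal cost = private MC + MEC = 27.9 + 3.0x.
Set SMC = demand: 27.9 + 3.0x = 126.0 - 3.0x → x* = 16.3500.
Gap = |19.6667 − 16.3500| = 3.3167.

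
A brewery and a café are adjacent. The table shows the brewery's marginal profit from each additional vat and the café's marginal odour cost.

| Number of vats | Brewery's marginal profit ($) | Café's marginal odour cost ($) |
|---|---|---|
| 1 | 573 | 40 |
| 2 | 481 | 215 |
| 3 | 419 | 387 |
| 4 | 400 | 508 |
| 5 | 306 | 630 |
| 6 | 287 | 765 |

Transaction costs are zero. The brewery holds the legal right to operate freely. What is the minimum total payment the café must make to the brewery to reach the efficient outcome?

$993

Left alone the brewery would choose level 6 (marginal profit stays positive).
Efficient level: k* = 3 (marginal profit ≥ marginal odour cost through 3).
The café must at least cover the brewery's forgone profit from cutting 6→3: 400 + 306 + 287 = 993.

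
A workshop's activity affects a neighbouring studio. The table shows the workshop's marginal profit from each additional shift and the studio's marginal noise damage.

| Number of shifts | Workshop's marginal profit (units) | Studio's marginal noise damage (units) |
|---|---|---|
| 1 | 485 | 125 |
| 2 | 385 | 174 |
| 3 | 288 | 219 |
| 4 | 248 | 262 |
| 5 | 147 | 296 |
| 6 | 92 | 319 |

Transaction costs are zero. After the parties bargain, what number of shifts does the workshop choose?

3

Bargaining reaches the level where marginal profit last exceeds marginal noise damage.
That holds through level 3 (288 ≥ 219) but not at 4 (248 < 262).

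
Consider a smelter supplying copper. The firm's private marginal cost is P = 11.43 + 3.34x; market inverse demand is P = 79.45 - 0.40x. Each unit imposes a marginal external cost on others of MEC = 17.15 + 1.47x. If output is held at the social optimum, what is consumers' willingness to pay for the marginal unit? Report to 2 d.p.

Social marginal cost = private MC + MEC = 28.58 + 4.81x.
Set SMC = demand: 28.58 + 4.81x = 79.45 - 0.40x → x* = 9.7639.
Consumer price on the demand curve at x*: 79.45 − 0.40×9.7639 = 75.5444.

P = 75.54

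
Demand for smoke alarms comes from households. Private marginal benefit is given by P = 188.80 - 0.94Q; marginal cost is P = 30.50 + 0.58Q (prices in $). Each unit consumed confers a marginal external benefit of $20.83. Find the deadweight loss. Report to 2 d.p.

DWL = $142.73

Market equilibrium (private): 30.50 + 0.58Q = 188.80 - 0.94Q → Q_m = 104.1447.
Social marginal benefit = demand + MEB = 209.63 - 0.94Q.
Set SMB = MC: 209.63 - 0.94Q = 30.50 + 0.58Q → Q* = 117.8487.
The loss is the area between SMB and MC from Q* to Q_m; with linear curves that's a triangle of height MEB(Q_m).
DWL = ½ × 13.7040 × 20.8300 = 142.7272.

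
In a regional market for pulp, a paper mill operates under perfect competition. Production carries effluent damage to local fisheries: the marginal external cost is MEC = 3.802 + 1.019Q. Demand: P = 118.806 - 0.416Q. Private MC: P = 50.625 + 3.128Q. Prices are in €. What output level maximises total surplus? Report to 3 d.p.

Social marginal cost = private MC + MEC = 54.427 + 4.147Q.
Set SMC = demand: 54.427 + 4.147Q = 118.806 - 0.416Q → Q* = 14.1089.

Q* = 14.109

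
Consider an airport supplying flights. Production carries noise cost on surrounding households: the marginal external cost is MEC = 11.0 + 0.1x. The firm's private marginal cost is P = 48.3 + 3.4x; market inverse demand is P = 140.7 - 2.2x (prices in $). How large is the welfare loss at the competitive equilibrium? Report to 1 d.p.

Market equilibrium (private): 48.3 + 3.4x = 140.7 - 2.2x → x_m = 16.5000.
Social marginal cost = private MC + MEC = 59.3 + 3.5x.
Set SMC = demand: 59.3 + 3.5x = 140.7 - 2.2x → x* = 14.2807.
The loss is the area between SMC and demand from x* to x_m; with linear curves that's a triangle of height MEC(x_m).
DWL = ½ × 2.2193 × 12.6500 = 14.0371.

DWL = $14.0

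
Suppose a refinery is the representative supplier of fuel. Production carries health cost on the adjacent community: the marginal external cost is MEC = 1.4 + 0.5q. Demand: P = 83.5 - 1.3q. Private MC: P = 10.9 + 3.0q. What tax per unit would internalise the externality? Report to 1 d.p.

tax = 8.8 per unit

Social marginal cost = private MC + MEC = 12.3 + 3.5q.
Set SMC = demand: 12.3 + 3.5q = 83.5 - 1.3q → q* = 14.8333.
The Pigouvian tax equals MEC at q*: 1.4 + 0.5×14.8333 = 8.8167.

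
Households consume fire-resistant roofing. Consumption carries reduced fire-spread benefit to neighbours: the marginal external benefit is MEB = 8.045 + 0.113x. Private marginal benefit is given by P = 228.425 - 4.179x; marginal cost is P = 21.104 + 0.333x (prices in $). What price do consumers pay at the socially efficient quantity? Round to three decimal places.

Social marginal benefit = demand + MEB = 236.470 - 4.066x.
Set SMB = MC: 236.470 - 4.066x = 21.104 + 0.333x → x* = 48.9579.
Consumer price on the demand curve at x*: 228.425 − 4.179×48.9579 = 23.8299.

P = $23.830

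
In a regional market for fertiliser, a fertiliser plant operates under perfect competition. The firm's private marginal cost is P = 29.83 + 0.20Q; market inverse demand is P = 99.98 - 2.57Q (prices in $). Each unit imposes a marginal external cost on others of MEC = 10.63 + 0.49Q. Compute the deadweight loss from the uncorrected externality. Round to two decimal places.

DWL = $81.41

Market equilibrium (private): 29.83 + 0.20Q = 99.98 - 2.57Q → Q_m = 25.3249.
Social marginal cost = private MC + MEC = 40.46 + 0.69Q.
Set SMC = demand: 40.46 + 0.69Q = 99.98 - 2.57Q → Q* = 18.2577.
Height of the DWL triangle at Q_m is SMC(Q_m) − demand(Q_m) = MEC(Q_m) = 23.0392.
DWL = ½ × 7.0672 × 23.0392 = 81.4113.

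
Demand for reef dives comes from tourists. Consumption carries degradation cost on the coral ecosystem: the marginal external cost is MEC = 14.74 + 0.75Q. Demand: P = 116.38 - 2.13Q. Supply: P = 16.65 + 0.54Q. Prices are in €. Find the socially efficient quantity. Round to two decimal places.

Social marginal benefit = demand − MEC = 101.64 - 2.88Q.
Set SMB = MC: 101.64 - 2.88Q = 16.65 + 0.54Q → Q* = 24.8509.

Q* = 24.85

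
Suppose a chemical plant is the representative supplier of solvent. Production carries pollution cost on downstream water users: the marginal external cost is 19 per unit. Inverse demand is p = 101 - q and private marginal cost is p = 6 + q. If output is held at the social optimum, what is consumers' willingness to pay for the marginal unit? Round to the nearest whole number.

Social marginal cost = private MC + MEC = 25 + q.
Set SMC = demand: 25 + q = 101 - q → q* = 38.0000.
Consumer price on the demand curve at q*: 101 − 1×38.0000 = 63.0000.

P = 63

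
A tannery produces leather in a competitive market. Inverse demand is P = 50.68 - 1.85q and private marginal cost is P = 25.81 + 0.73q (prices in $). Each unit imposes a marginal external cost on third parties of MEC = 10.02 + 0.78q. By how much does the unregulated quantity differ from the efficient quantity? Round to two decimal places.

5.22 units

Market equilibrium (private): 25.81 + 0.73q = 50.68 - 1.85q → q_m = 9.6395.
Social marginal cost = private MC + MEC = 35.83 + 1.51q.
Set SMC = demand: 35.83 + 1.51q = 50.68 - 1.85q → q* = 4.4196.
Gap = |9.6395 − 4.4196| = 5.2199.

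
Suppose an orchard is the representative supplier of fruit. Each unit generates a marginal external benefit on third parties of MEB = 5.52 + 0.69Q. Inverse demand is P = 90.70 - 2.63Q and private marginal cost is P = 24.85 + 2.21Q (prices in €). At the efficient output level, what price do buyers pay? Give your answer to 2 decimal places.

P = €45.47

Social marginal cost = private MC − MEB = 19.33 + 1.52Q.
Set SMC = demand: 19.33 + 1.52Q = 90.70 - 2.63Q → Q* = 17.1976.
Consumer price on the demand curve at Q*: 90.70 − 2.63×17.1976 = 45.4703.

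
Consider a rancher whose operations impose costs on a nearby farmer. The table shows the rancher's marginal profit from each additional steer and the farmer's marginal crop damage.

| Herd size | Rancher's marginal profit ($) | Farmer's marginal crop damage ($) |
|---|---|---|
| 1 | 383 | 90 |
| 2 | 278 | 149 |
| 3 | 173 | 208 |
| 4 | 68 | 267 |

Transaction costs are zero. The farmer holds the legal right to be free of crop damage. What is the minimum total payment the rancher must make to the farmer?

$239

Efficient level: marginal profit ≥ marginal crop damage through level 2, so k* = 2.
With the farmer holding the right, the rancher must at least compensate total damage at k*: 90 + 149 = 239.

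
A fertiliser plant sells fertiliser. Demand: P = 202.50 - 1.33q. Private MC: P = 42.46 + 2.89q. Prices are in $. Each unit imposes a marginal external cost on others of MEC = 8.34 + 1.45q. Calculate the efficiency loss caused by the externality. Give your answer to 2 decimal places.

Market equilibrium (private): 42.46 + 2.89q = 202.50 - 1.33q → q_m = 37.9242.
Social marginal cost = private MC + MEC = 50.80 + 4.34q.
Set SMC = demand: 50.80 + 4.34q = 202.50 - 1.33q → q* = 26.7549.
Height of the DWL triangle at q_m is SMC(q_m) − demand(q_m) = MEC(q_m) = 63.3300.
DWL = ½ × 11.1693 × 63.3300 = 353.6759.

DWL = $353.68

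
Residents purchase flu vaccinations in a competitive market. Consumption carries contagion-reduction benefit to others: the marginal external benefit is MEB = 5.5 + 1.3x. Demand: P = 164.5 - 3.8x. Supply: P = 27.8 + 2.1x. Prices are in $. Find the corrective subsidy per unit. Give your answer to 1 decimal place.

subsidy = $45.7 per unit

Social marginal benefit = demand + MEB = 170.0 - 2.5x.
Set SMB = MC: 170.0 - 2.5x = 27.8 + 2.1x → x* = 30.9130.
The Pigouvian subsidy equals MEB at x*: 5.5 + 1.3×30.9130 = 45.6869.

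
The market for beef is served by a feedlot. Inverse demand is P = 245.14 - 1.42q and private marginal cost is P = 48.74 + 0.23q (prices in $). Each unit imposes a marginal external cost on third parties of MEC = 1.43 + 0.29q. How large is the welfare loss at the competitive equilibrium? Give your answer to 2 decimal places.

Market equilibrium (private): 48.74 + 0.23q = 245.14 - 1.42q → q_m = 119.0303.
Social marginal cost = private MC + MEC = 50.17 + 0.52q.
Set SMC = demand: 50.17 + 0.52q = 245.14 - 1.42q → q* = 100.5000.
The welfare-loss triangle has base |q_m − q*| and height MEC(q_m) (the vertical gap between SMC and demand is zero at q* and MEC at q_m).
DWL = ½ × 18.5303 × 35.9488 = 333.0710.

DWL = $333.07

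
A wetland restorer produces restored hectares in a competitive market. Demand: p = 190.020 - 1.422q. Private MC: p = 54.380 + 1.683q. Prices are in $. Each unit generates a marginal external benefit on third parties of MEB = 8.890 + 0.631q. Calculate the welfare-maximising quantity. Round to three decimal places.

q* = 58.420

Social marginal cost = private MC − MEB = 45.490 + 1.052q.
Set SMC = demand: 45.490 + 1.052q = 190.020 - 1.422q → q* = 58.4196.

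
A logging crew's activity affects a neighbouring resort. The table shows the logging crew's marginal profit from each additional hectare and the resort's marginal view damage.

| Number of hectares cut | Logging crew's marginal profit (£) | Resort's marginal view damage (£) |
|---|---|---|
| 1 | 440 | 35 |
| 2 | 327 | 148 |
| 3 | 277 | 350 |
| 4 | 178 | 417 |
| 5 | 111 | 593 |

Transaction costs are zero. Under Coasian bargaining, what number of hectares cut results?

Bargaining reaches the level where marginal profit last exceeds marginal view damage.
That holds through level 2 (327 ≥ 148) but not at 3 (277 < 350).

2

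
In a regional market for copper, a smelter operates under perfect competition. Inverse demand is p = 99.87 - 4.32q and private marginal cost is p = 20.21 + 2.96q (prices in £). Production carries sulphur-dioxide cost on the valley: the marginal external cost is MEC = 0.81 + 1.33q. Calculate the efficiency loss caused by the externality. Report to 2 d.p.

Market equilibrium (private): 20.21 + 2.96q = 99.87 - 4.32q → q_m = 10.9423.
Social marginal cost = private MC + MEC = 21.02 + 4.29q.
Set SMC = demand: 21.02 + 4.29q = 99.87 - 4.32q → q* = 9.1580.
The loss is the area between SMC and demand from q* to q_m; with linear curves that's a triangle of height MEC(q_m).
DWL = ½ × 1.7843 × 15.3633 = 13.7064.

DWL = £13.71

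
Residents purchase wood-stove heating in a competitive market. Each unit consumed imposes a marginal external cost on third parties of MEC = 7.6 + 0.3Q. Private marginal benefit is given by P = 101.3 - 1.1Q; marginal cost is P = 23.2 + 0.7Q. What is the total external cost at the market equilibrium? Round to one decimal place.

612.1

Market equilibrium (private): 23.2 + 0.7Q = 101.3 - 1.1Q → Q_m = 43.3889.
Total external cost = ∫₀^{Q_m} (7.6 + 0.3Q) dQ = 7.6×43.3889 + ½×0.3×43.3889² = 612.1451.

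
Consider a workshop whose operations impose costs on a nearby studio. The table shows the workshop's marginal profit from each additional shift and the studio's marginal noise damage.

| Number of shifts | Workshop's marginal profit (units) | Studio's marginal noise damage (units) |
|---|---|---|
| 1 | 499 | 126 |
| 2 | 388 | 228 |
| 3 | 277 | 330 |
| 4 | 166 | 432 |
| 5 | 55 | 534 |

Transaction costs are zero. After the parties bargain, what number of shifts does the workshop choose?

Bargaining reaches the level where marginal profit last exceeds marginal noise damage.
That holds through level 2 (388 ≥ 228) but not at 3 (277 < 330).

2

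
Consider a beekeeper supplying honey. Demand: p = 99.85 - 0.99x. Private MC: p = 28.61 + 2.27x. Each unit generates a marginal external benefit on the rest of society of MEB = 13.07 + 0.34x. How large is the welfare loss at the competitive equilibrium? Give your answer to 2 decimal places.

Market equilibrium (private): 28.61 + 2.27x = 99.85 - 0.99x → x_m = 21.8528.
Social marginal cost = private MC − MEB = 15.54 + 1.93x.
Set SMC = demand: 15.54 + 1.93x = 99.85 - 0.99x → x* = 28.8733.
Height of the DWL triangle at x_m is demand(x_m) − SMC(x_m) = MEB(x_m) = 20.4999.
DWL = ½ × 7.0205 × 20.4999 = 71.9598.

DWL = 71.96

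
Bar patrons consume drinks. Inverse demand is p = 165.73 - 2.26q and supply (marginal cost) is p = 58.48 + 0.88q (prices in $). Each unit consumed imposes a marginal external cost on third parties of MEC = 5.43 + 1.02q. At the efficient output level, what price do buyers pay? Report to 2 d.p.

P = $110.41

Social marginal benefit = demand − MEC = 160.30 - 3.28q.
Set SMB = MC: 160.30 - 3.28q = 58.48 + 0.88q → q* = 24.4760.
Consumer price on the demand curve at q*: 165.73 − 2.26×24.4760 = 110.4142.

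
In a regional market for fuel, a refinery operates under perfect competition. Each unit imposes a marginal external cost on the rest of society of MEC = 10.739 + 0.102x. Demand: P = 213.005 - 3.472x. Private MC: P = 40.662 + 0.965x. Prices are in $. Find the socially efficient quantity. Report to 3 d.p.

x* = 35.603

Social marginal cost = private MC + MEC = 51.401 + 1.067x.
Set SMC = demand: 51.401 + 1.067x = 213.005 - 3.472x → x* = 35.6034.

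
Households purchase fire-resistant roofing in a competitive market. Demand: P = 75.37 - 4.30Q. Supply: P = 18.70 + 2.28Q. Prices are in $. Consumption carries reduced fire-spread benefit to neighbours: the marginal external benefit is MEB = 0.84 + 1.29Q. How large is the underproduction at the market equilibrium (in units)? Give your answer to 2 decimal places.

Market equilibrium (private): 18.70 + 2.28Q = 75.37 - 4.30Q → Q_m = 8.6125.
Social marginal benefit = demand + MEB = 76.21 - 3.01Q.
Set SMB = MC: 76.21 - 3.01Q = 18.70 + 2.28Q → Q* = 10.8715.
Gap = |8.6125 − 10.8715| = 2.2590.

2.26 units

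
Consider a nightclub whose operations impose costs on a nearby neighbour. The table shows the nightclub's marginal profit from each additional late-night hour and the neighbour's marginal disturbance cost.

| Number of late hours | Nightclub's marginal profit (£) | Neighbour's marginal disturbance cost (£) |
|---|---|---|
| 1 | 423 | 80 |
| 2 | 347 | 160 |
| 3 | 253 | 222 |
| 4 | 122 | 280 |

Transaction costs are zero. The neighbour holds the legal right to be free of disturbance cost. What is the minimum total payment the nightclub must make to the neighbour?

Efficient level: marginal profit ≥ marginal disturbance cost through level 3, so k* = 3.
With the neighbour holding the right, the nightclub must at least compensate total damage at k*: 80 + 160 + 222 = 462.

£462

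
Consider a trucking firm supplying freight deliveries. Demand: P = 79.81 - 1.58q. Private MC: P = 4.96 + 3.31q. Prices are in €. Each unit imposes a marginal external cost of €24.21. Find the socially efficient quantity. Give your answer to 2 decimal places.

q* = 10.36

Social marginal cost = private MC + MEC = 29.17 + 3.31q.
Set SMC = demand: 29.17 + 3.31q = 79.81 - 1.58q → q* = 10.3558.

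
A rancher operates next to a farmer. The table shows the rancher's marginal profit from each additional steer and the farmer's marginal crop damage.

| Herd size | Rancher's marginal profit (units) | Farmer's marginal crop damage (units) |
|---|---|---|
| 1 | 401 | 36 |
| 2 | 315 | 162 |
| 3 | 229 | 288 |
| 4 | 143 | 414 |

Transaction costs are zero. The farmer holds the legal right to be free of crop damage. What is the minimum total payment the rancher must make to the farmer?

Efficient level: marginal profit ≥ marginal crop damage through level 2, so k* = 2.
With the farmer holding the right, the rancher must at least compensate total damage at k*: 36 + 162 = 198.

198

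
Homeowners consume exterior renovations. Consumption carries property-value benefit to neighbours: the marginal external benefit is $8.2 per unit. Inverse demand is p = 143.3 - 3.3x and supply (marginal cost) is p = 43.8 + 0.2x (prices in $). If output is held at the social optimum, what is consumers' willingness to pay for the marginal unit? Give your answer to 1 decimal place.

Social marginal benefit = demand + MEB = 151.5 - 3.3x.
Set SMB = MC: 151.5 - 3.3x = 43.8 + 0.2x → x* = 30.7714.
Consumer price on the demand curve at x*: 143.3 − 3.3×30.7714 = 41.7544.

P = $41.8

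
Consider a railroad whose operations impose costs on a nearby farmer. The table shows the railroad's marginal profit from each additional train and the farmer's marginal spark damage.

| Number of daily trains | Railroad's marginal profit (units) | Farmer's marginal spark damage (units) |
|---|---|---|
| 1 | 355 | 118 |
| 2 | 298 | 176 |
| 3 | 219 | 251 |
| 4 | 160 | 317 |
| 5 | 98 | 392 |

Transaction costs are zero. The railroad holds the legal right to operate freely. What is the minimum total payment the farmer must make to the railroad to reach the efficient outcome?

Left alone the railroad would choose level 5 (marginal profit stays positive).
Efficient level: k* = 2 (marginal profit ≥ marginal spark damage through 2).
The farmer must at least cover the railroad's forgone profit from cutting 5→2: 219 + 160 + 98 = 477.

477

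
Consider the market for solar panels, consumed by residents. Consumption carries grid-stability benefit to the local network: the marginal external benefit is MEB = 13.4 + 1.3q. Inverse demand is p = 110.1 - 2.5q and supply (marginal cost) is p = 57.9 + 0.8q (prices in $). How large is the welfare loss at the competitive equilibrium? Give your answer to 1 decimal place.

DWL = $288.4

Market equilibrium (private): 57.9 + 0.8q = 110.1 - 2.5q → q_m = 15.8182.
Social marginal benefit = demand + MEB = 123.5 - 1.2q.
Set SMB = MC: 123.5 - 1.2q = 57.9 + 0.8q → q* = 32.8000.
Between q* and q_m the wedge SMB − MC runs linearly from 0 to MEB(q_m), so the loss is a triangle.
DWL = ½ × 16.9818 × 33.9636 = 288.3815.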